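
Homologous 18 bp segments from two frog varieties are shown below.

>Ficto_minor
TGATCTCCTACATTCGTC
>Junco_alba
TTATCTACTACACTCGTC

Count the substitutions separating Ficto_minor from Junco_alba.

Differing sites — 2:G/T; 7:C/A; 13:T/C.
That gives 3 mismatches out of 18 aligned sites, so the Hamming distance is 3.

3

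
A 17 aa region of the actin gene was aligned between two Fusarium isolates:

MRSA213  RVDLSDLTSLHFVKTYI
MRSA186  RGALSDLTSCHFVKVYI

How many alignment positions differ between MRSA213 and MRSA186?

4

Mismatches occur at site 2 (V/G), site 3 (D/A), site 10 (L/C), site 15 (T/V).
That gives 4 mismatches out of 17 aligned sites, so the Hamming distance is 4.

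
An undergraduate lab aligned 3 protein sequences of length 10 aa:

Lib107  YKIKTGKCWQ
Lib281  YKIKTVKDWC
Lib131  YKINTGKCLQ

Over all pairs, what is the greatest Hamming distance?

5

Pairwise Hamming distances:
  Lib107 vs Lib281: 3
  Lib107 vs Lib131: 2
  Lib281 vs Lib131: 5
The largest is 5, between Lib281 and Lib131.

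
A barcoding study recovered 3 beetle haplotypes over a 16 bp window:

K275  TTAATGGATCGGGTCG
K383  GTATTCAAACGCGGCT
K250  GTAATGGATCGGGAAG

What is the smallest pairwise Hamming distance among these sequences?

3

Pairwise Hamming distances:
  K275 vs K383: 8
  K275 vs K250: 3
  K383 vs K250: 8
The smallest is 3, between K275 and K250.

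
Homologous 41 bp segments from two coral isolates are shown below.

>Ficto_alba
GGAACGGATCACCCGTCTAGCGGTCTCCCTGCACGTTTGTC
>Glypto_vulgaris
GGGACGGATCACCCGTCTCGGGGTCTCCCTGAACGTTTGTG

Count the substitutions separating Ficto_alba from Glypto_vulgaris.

The sequences differ at positions 3 (A/G), 19 (A/C), 21 (C/G), 32 (C/A), 41 (C/G).
That gives 5 mismatches out of 41 aligned sites, so the Hamming distance is 5.

5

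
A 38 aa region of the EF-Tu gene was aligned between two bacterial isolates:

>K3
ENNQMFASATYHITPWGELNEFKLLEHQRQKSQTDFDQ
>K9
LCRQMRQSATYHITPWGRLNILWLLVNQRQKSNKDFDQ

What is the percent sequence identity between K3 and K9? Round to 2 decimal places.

65.79%

Mismatches occur at site 1 (E/L), site 2 (N/C), site 3 (N/R), site 6 (F/R), site 7 (A/Q), site 18 (E/R), site 21 (E/I), site 22 (F/L), site 23 (K/W), site 26 (E/V), site 27 (H/N), site 33 (Q/N), site 34 (T/K).
25 of the 38 sites match, so the percent identity is 25/38 × 100 = 65.79%.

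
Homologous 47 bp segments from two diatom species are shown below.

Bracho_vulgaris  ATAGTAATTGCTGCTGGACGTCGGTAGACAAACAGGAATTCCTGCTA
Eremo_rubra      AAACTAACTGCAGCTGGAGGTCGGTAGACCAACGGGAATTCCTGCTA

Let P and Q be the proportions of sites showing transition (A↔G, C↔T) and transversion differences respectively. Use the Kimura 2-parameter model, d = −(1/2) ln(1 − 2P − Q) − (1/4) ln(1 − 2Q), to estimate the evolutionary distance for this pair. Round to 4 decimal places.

Differing sites — 2:T/A (Tv); 4:G/C (Tv); 8:T/C (Ti); 12:T/A (Tv); 19:C/G (Tv); 30:A/C (Tv); 34:A/G (Ti).
Of the 7 differences, 2 transitions and 5 transversions over 47 sites: P = 2/47 = 0.042553, Q = 5/47 = 0.106383.
d = −0.5·ln(0.808511) − 0.25·ln(0.787234) = −0.5·(-0.212561) − 0.25·(-0.239230) = 0.1661.

0.1661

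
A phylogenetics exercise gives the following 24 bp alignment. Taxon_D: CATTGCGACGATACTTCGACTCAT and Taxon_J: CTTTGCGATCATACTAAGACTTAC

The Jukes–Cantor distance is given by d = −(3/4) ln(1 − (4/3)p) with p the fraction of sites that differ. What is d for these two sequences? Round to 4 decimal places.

0.3694

Differing sites — 2:A/T; 9:C/T; 10:G/C; 16:T/A; 17:C/A; 22:C/T; 24:T/C.
p = 7/24 = 0.291667.
d = −0.75 · ln(1 − (4/3)·0.291667) = −0.75 · ln(0.611111) = −0.75 · (-0.492477) = 0.3694.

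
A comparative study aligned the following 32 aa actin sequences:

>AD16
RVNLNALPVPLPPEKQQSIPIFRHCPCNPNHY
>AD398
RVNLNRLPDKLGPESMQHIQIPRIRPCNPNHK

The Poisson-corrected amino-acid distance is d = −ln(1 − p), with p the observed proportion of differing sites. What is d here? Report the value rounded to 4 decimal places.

The sequences differ at positions 6 (A/R), 9 (V/D), 10 (P/K), 12 (P/G), 15 (K/S), 16 (Q/M), 18 (S/H), 20 (P/Q), 22 (F/P), 24 (H/I), 25 (C/R), 32 (Y/K).
p = 12/32 = 0.375000.
d = −ln(1 − 0.375000) = −ln(0.625000) = 0.4700.

0.4700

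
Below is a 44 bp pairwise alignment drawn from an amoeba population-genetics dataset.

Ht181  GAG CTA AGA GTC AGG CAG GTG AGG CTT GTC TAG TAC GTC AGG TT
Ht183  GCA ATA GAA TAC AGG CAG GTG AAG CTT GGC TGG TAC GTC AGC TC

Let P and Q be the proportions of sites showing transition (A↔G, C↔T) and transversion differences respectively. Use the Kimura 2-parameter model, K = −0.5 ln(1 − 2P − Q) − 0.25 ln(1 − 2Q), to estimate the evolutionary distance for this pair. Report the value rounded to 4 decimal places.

Differing sites — 2:A/C (Tv); 3:G/A (Ti); 4:C/A (Tv); 7:A/G (Ti); 8:G/A (Ti); 10:G/T (Tv); 11:T/A (Tv); 23:G/A (Ti); 29:T/G (Tv); 32:A/G (Ti); 42:G/C (Tv); 44:T/C (Ti).
Of the 12 differences, 6 transitions and 6 transversions over 44 sites: P = 6/44 = 0.136364, Q = 6/44 = 0.136364.
d = −0.5·ln(0.590908) − 0.25·ln(0.727272) = −0.5·(-0.526095) − 0.25·(-0.318455) = 0.3427.

0.3427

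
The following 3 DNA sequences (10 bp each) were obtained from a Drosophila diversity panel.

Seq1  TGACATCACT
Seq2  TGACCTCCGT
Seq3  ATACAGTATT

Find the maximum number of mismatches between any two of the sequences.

Pairwise Hamming distances:
  Seq1 vs Seq2: 3
  Seq1 vs Seq3: 5
  Seq2 vs Seq3: 7
The largest is 7, between Seq2 and Seq3.

7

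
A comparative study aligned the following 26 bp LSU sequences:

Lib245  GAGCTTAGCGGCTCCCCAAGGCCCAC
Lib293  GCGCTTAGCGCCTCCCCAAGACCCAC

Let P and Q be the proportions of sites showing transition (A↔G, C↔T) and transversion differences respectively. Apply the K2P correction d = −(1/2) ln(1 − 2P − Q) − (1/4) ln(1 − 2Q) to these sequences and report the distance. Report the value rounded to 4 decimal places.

The sequences differ at positions 2 (A/C, transversion), 11 (G/C, transversion), 21 (G/A, transition).
Of the 3 differences, 1 transition and 2 transversions over 26 sites: P = 1/26 = 0.038462, Q = 2/26 = 0.076923.
d = −0.5·ln(0.846153) − 0.25·ln(0.846154) = −0.5·(-0.167055) − 0.25·(-0.167054) = 0.1253.

0.1253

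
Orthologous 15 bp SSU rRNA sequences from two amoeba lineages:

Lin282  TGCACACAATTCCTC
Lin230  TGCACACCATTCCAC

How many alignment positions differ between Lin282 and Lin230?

2

Differing sites — 8:A/C; 14:T/A.
That gives 2 mismatches out of 15 aligned sites, so the Hamming distance is 2.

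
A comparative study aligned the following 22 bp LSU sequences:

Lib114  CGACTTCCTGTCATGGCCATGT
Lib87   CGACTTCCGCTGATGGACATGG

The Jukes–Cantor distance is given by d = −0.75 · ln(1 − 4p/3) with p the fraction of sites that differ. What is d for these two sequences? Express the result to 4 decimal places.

Mismatches occur at site 9 (T→G), site 10 (G→C), site 12 (C→G), site 17 (C→A), site 22 (T→G).
p = 5/22 = 0.227273.
d = −0.75 · ln(1 − (4/3)·0.227273) = −0.75 · ln(0.696969) = −0.75 · (-0.361014) = 0.2708.

0.2708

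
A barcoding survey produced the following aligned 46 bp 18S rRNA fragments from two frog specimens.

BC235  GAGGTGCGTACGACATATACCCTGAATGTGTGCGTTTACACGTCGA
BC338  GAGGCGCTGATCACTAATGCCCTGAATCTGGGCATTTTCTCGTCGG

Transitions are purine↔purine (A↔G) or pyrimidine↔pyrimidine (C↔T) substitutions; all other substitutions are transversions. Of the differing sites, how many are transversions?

Mismatches occur at site 5 (T→C, transition), site 8 (G→T, transversion), site 9 (T→G, transversion), site 11 (C→T, transition), site 12 (G→C, transversion), site 15 (A→T, transversion), site 16 (T→A, transversion), site 19 (A→G, transition), site 28 (G→C, transversion), site 31 (T→G, transversion), site 34 (G→A, transition), site 38 (A→T, transversion), site 40 (A→T, transversion), site 46 (A→G, transition).
Of the 14 differences, 5 transitions and 9 transversions, so the answer is 9.

9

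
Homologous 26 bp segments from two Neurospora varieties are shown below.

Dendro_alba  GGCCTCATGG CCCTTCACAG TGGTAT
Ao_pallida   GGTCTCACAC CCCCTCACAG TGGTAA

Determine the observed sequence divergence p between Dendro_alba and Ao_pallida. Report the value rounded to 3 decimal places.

Differing sites — 3:C/T; 8:T/C; 9:G/A; 10:G/C; 14:T/C; 26:T/A.
There are 6 differences over 26 sites, so p = 6/26 = 0.231.

0.231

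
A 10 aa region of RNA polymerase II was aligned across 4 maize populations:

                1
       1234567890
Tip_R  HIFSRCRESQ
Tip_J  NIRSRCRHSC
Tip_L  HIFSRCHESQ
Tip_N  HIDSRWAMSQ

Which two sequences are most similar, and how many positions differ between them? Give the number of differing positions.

1

Pairwise Hamming distances:
  Tip_R vs Tip_J: 4
  Tip_R vs Tip_L: 1
  Tip_R vs Tip_N: 4
  Tip_J vs Tip_L: 5
  Tip_J vs Tip_N: 6
  Tip_L vs Tip_N: 4
The smallest is 1, between Tip_R and Tip_L.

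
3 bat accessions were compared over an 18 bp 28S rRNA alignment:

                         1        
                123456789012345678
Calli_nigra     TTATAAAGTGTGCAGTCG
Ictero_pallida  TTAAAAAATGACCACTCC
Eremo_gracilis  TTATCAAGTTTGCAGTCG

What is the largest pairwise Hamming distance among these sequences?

Pairwise Hamming distances:
  Calli_nigra vs Ictero_pallida: 6
  Calli_nigra vs Eremo_gracilis: 2
  Ictero_pallida vs Eremo_gracilis: 8
The largest is 8, between Ictero_pallida and Eremo_gracilis.

8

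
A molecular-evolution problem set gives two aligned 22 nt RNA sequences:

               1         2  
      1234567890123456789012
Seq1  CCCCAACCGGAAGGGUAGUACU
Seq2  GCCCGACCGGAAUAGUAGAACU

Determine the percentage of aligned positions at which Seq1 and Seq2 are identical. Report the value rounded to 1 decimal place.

Differing sites — 1:C/G; 5:A/G; 13:G/U; 14:G/A; 19:U/A.
17 of the 22 sites match, so the percent identity is 17/22 × 100 = 77.3%.

77.3%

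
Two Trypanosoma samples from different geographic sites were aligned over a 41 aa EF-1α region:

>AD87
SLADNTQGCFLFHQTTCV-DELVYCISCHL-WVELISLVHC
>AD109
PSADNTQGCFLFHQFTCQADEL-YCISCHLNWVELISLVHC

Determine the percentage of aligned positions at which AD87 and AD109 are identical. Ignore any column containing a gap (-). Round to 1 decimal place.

Excluding the 3 gap columns leaves 38 comparable sites.
Differing sites — 1:S/P; 2:L/S; 15:T/F; 18:V/Q.
34 of the 38 comparable sites match, so the percent identity is 34/38 × 100 = 89.5%.

89.5%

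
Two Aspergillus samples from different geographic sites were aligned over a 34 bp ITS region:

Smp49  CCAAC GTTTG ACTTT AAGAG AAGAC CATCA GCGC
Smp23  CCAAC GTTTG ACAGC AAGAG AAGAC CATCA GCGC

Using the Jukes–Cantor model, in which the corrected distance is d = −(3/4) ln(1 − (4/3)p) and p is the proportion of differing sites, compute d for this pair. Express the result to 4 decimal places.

0.0939

Differing sites — 13:T/A; 14:T/G; 15:T/C.
p = 3/34 = 0.088235.
d = −0.75 · ln(1 − (4/3)·0.088235) = −0.75 · ln(0.882353) = −0.75 · (-0.125163) = 0.0939.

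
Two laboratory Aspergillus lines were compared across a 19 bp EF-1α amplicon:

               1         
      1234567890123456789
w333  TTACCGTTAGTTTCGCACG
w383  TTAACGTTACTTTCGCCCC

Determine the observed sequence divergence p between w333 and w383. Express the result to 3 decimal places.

Differing sites — 4:C/A; 10:G/C; 17:A/C; 19:G/C.
There are 4 differences over 19 sites, so p = 4/19 = 0.211.

0.211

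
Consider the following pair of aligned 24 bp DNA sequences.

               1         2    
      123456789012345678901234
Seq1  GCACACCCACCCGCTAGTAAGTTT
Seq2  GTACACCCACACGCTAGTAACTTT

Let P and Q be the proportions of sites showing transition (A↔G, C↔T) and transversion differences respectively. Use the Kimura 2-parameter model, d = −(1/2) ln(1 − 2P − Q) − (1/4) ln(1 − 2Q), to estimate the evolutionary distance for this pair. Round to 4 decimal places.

0.1367

Mismatches occur at site 2 (C↔T, transition), site 11 (C↔A, transversion), site 21 (G↔C, transversion).
Of the 3 differences, 1 transition and 2 transversions over 24 sites: P = 1/24 = 0.041667, Q = 2/24 = 0.083333.
d = −0.5·ln(0.833333) − 0.25·ln(0.833334) = −0.5·(-0.182322) − 0.25·(-0.182321) = 0.1367.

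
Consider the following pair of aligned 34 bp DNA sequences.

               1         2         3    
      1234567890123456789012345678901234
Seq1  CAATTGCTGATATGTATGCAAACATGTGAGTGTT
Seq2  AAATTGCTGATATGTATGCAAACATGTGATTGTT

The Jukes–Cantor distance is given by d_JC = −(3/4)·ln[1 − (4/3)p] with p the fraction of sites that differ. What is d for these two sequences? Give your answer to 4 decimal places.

0.0613

The sequences differ at positions 1 (C/A), 30 (G/T).
p = 2/34 = 0.058824.
d = −0.75 · ln(1 − (4/3)·0.058824) = −0.75 · ln(0.921568) = −0.75 · (-0.081679) = 0.0613.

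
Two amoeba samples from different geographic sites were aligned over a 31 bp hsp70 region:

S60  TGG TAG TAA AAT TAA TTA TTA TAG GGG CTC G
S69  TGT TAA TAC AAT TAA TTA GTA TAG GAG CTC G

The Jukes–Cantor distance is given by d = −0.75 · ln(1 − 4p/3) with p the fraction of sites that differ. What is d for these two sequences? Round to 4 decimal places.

0.1816

Differing sites — 3:G/T; 6:G/A; 9:A/C; 19:T/G; 26:G/A.
p = 5/31 = 0.161290.
d = −0.75 · ln(1 − (4/3)·0.161290) = −0.75 · ln(0.784947) = −0.75 · (-0.242139) = 0.1816.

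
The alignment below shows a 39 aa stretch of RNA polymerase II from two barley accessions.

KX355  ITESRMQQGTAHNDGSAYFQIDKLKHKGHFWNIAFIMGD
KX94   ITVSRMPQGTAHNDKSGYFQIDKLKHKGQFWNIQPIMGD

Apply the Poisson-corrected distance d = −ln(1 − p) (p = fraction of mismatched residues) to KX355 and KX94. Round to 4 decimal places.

0.1978

The sequences differ at positions 3 (E/V), 7 (Q/P), 15 (G/K), 17 (A/G), 29 (H/Q), 34 (A/Q), 35 (F/P).
p = 7/39 = 0.179487.
d = −ln(1 − 0.179487) = −ln(0.820513) = 0.1978.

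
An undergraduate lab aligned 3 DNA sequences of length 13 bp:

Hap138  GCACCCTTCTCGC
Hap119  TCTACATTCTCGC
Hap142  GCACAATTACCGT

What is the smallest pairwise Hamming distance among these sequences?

4

Pairwise Hamming distances:
  Hap138 vs Hap119: 4
  Hap138 vs Hap142: 5
  Hap119 vs Hap142: 7
The smallest is 4, between Hap138 and Hap119.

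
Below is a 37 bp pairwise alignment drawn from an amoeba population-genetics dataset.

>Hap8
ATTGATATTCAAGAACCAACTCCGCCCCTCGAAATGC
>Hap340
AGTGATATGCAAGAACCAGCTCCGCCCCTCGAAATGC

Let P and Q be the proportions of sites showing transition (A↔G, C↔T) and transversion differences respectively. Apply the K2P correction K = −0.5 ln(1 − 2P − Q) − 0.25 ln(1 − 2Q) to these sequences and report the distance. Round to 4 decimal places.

Differing sites — 2:T/G (Tv); 9:T/G (Tv); 19:A/G (Ti).
Of the 3 differences, 1 transition and 2 transversions over 37 sites: P = 1/37 = 0.027027, Q = 2/37 = 0.054054.
d = −0.5·ln(0.891892) − 0.25·ln(0.891892) = −0.5·(-0.114410) − 0.25·(-0.114410) = 0.0858.

0.0858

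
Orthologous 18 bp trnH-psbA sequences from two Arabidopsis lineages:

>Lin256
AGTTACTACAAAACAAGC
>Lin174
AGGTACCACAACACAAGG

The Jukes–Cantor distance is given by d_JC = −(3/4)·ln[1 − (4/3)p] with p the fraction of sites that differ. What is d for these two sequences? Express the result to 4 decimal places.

0.2635

Differing sites — 3:T/G; 7:T/C; 12:A/C; 18:C/G.
p = 4/18 = 0.222222.
d = −0.75 · ln(1 − (4/3)·0.222222) = −0.75 · ln(0.703704) = −0.75 · (-0.351397) = 0.2635.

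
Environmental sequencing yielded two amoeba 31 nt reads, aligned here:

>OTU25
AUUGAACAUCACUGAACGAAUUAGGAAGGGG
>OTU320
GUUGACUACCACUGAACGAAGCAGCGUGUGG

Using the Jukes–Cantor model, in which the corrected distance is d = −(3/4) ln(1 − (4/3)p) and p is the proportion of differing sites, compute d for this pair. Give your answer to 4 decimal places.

The sequences differ at positions 1 (A/G), 6 (A/C), 7 (C/U), 9 (U/C), 21 (U/G), 22 (U/C), 25 (G/C), 26 (A/G), 27 (A/U), 29 (G/U).
p = 10/31 = 0.322581.
d = −0.75 · ln(1 − (4/3)·0.322581) = −0.75 · ln(0.569892) = −0.75 · (-0.562308) = 0.4217.

0.4217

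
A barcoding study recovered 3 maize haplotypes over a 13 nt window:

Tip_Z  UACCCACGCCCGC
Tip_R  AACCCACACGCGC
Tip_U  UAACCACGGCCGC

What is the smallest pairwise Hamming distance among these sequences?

2

Pairwise Hamming distances:
  Tip_Z vs Tip_R: 3
  Tip_Z vs Tip_U: 2
  Tip_R vs Tip_U: 5
The smallest is 2, between Tip_Z and Tip_U.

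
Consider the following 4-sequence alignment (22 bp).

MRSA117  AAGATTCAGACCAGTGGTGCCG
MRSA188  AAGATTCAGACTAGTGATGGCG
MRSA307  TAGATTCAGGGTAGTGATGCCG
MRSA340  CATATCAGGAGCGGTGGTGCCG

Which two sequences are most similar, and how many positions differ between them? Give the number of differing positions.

Pairwise Hamming distances:
  MRSA117 vs MRSA188: 3
  MRSA117 vs MRSA307: 5
  MRSA117 vs MRSA340: 7
  MRSA188 vs MRSA307: 4
  MRSA188 vs MRSA340: 10
  MRSA307 vs MRSA340: 9
The smallest is 3, between MRSA117 and MRSA188.

3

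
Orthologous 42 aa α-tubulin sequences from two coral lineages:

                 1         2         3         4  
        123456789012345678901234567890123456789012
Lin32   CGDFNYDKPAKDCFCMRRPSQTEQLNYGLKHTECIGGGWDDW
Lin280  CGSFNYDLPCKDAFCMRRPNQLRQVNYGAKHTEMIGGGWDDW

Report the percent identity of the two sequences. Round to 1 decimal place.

76.2%

Mismatches occur at site 3 (D↔S), site 8 (K↔L), site 10 (A↔C), site 13 (C↔A), site 20 (S↔N), site 22 (T↔L), site 23 (E↔R), site 25 (L↔V), site 29 (L↔A), site 34 (C↔M).
32 of the 42 sites match, so the percent identity is 32/42 × 100 = 76.2%.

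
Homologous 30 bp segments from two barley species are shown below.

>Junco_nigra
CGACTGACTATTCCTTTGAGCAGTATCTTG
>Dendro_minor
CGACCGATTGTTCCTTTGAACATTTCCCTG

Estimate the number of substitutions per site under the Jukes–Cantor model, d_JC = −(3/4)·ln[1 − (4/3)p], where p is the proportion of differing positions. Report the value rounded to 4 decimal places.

Mismatches occur at site 5 (T↔C), site 8 (C↔T), site 10 (A↔G), site 20 (G↔A), site 23 (G↔T), site 25 (A↔T), site 26 (T↔C), site 28 (T↔C).
p = 8/30 = 0.266667.
d = −0.75 · ln(1 − (4/3)·0.266667) = −0.75 · ln(0.644444) = −0.75 · (-0.439367) = 0.3295.

0.3295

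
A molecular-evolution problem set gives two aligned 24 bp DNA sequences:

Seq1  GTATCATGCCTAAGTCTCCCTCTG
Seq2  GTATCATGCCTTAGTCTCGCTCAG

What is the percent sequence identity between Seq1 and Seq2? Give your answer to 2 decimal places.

87.50%

Differing sites — 12:A/T; 19:C/G; 23:T/A.
21 of the 24 sites match, so the percent identity is 21/24 × 100 = 87.50%.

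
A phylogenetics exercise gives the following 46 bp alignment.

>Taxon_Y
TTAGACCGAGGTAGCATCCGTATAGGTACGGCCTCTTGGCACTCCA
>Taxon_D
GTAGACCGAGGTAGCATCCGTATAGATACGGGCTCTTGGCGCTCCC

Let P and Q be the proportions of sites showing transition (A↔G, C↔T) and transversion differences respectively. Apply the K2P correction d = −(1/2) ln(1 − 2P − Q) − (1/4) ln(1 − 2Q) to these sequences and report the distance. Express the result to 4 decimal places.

Mismatches occur at site 1 (T→G, transversion), site 26 (G→A, transition), site 32 (C→G, transversion), site 41 (A→G, transition), site 46 (A→C, transversion).
Of the 5 differences, 2 transitions and 3 transversions over 46 sites: P = 2/46 = 0.043478, Q = 3/46 = 0.065217.
d = −0.5·ln(0.847827) − 0.25·ln(0.869566) = −0.5·(-0.165079) − 0.25·(-0.139761) = 0.1175.

0.1175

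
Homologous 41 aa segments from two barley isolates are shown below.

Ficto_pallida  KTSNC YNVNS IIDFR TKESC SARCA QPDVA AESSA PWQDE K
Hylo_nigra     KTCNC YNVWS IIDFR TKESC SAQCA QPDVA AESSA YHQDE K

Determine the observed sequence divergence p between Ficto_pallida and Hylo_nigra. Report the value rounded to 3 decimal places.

Mismatches occur at site 3 (S↔C), site 9 (N↔W), site 23 (R↔Q), site 36 (P↔Y), site 37 (W↔H).
There are 5 differences over 41 sites, so p = 5/41 = 0.122.

0.122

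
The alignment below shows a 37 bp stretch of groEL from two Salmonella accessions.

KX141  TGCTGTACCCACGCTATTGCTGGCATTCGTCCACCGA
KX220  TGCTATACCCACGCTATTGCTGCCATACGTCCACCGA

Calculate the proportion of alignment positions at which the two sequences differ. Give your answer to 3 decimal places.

Mismatches occur at site 5 (G↔A), site 23 (G↔C), site 27 (T↔A).
There are 3 differences over 37 sites, so p = 3/37 = 0.081.

0.081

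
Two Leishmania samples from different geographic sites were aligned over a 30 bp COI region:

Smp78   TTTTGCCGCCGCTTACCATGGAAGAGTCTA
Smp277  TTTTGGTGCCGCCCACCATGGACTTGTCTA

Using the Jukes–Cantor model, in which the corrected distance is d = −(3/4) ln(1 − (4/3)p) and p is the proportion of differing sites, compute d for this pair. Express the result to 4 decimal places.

0.2795

Mismatches occur at site 6 (C→G), site 7 (C→T), site 13 (T→C), site 14 (T→C), site 23 (A→C), site 24 (G→T), site 25 (A→T).
p = 7/30 = 0.233333.
d = −0.75 · ln(1 − (4/3)·0.233333) = −0.75 · ln(0.688889) = −0.75 · (-0.372675) = 0.2795.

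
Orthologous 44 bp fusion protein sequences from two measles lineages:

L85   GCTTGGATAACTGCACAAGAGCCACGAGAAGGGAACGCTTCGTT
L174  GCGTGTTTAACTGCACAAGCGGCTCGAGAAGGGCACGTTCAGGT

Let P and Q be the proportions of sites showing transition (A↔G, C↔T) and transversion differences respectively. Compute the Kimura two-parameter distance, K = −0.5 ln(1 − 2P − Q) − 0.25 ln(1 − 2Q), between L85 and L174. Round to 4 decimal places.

Mismatches occur at site 3 (T→G, transversion), site 6 (G→T, transversion), site 7 (A→T, transversion), site 20 (A→C, transversion), site 22 (C→G, transversion), site 24 (A→T, transversion), site 34 (A→C, transversion), site 38 (C→T, transition), site 40 (T→C, transition), site 41 (C→A, transversion), site 43 (T→G, transversion).
Of the 11 differences, 2 transitions and 9 transversions over 44 sites: P = 2/44 = 0.045455, Q = 9/44 = 0.204545.
d = −0.5·ln(0.704545) − 0.25·ln(0.590910) = −0.5·(-0.350203) − 0.25·(-0.526092) = 0.3066.

0.3066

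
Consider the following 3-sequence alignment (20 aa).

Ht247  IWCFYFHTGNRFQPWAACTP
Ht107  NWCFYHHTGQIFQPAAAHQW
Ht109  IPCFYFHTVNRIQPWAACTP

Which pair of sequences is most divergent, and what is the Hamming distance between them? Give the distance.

11

Pairwise Hamming distances:
  Ht247 vs Ht107: 8
  Ht247 vs Ht109: 3
  Ht107 vs Ht109: 11
The largest is 11, between Ht107 and Ht109.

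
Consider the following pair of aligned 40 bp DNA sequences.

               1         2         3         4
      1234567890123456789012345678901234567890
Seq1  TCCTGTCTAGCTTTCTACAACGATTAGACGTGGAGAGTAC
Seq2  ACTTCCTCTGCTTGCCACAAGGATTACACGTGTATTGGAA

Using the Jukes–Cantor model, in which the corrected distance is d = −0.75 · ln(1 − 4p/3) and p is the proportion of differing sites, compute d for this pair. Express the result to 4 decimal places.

The sequences differ at positions 1 (T/A), 3 (C/T), 5 (G/C), 6 (T/C), 7 (C/T), 8 (T/C), 9 (A/T), 14 (T/G), 16 (T/C), 21 (C/G), 27 (G/C), 33 (G/T), 35 (G/T), 36 (A/T), 38 (T/G), 40 (C/A).
p = 16/40 = 0.400000.
d = −0.75 · ln(1 − (4/3)·0.400000) = −0.75 · ln(0.466667) = −0.75 · (-0.762139) = 0.5716.

0.5716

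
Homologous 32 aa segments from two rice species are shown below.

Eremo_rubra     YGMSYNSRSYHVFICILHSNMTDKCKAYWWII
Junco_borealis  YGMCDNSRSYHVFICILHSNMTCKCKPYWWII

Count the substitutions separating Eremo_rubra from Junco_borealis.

Mismatches occur at site 4 (S↔C), site 5 (Y↔D), site 23 (D↔C), site 27 (A↔P).
That gives 4 mismatches out of 32 aligned sites, so the Hamming distance is 4.

4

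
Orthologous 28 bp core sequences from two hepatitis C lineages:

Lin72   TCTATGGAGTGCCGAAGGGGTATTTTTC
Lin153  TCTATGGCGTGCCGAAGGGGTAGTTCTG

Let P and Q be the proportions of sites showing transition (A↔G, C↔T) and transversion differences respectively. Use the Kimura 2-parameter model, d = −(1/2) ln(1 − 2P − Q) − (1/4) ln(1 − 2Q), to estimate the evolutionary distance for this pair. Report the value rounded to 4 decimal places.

The sequences differ at positions 8 (A/C, transversion), 23 (T/G, transversion), 26 (T/C, transition), 28 (C/G, transversion).
Of the 4 differences, 1 transition and 3 transversions over 28 sites: P = 1/28 = 0.035714, Q = 3/28 = 0.107143.
d = −0.5·ln(0.821429) − 0.25·ln(0.785714) = −0.5·(-0.196710) − 0.25·(-0.241162) = 0.1586.

0.1586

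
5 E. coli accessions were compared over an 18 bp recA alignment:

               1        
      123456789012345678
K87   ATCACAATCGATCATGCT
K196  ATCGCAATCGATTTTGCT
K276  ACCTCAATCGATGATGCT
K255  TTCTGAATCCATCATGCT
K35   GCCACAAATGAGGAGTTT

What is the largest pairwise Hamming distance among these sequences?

Pairwise Hamming distances:
  K87 vs K196: 3
  K87 vs K276: 3
  K87 vs K255: 4
  K87 vs K35: 9
  K196 vs K276: 4
  K196 vs K255: 6
  K196 vs K35: 11
  K276 vs K255: 5
  K276 vs K35: 8
  K255 vs K35: 12
The largest is 12, between K255 and K35.

12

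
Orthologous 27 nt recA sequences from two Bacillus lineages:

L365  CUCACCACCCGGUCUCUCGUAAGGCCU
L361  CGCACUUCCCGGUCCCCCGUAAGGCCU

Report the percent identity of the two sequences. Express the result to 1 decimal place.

Differing sites — 2:U/G; 6:C/U; 7:A/U; 15:U/C; 17:U/C.
22 of the 27 sites match, so the percent identity is 22/27 × 100 = 81.5%.

81.5%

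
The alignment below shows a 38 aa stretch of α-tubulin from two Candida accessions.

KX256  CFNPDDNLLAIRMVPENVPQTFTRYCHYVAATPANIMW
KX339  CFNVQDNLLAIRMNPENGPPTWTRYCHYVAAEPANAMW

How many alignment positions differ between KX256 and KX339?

The sequences differ at positions 4 (P/V), 5 (D/Q), 14 (V/N), 18 (V/G), 20 (Q/P), 22 (F/W), 32 (T/E), 36 (I/A).
That gives 8 mismatches out of 38 aligned sites, so the Hamming distance is 8.

8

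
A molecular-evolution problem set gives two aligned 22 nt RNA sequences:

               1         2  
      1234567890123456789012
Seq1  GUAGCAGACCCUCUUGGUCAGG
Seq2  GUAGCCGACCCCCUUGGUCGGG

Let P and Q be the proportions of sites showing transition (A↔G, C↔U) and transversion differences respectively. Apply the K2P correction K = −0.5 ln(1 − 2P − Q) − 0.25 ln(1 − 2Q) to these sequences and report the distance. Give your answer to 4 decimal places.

0.1527

Mismatches occur at site 6 (A/C, transversion), site 12 (U/C, transition), site 20 (A/G, transition).
Of the 3 differences, 2 transitions and 1 transversion over 22 sites: P = 2/22 = 0.090909, Q = 1/22 = 0.045455.
d = −0.5·ln(0.772727) − 0.25·ln(0.909090) = −0.5·(-0.257829) − 0.25·(-0.095311) = 0.1527.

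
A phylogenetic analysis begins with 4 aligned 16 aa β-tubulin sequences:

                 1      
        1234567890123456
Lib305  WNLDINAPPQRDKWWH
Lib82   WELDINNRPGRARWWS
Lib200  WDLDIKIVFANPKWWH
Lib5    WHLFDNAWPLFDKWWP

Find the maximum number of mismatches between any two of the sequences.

11

Pairwise Hamming distances:
  Lib305 vs Lib82: 7
  Lib305 vs Lib200: 8
  Lib305 vs Lib5: 7
  Lib82 vs Lib200: 10
  Lib82 vs Lib5: 10
  Lib200 vs Lib5: 11
The largest is 11, between Lib200 and Lib5.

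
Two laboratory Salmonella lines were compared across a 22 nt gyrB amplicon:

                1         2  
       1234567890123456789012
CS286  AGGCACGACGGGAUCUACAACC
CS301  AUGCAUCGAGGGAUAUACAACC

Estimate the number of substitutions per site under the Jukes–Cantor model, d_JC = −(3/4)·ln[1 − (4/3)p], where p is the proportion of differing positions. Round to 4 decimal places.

Mismatches occur at site 2 (G/U), site 6 (C/U), site 7 (G/C), site 8 (A/G), site 9 (C/A), site 15 (C/A).
p = 6/22 = 0.272727.
d = −0.75 · ln(1 − (4/3)·0.272727) = −0.75 · ln(0.636364) = −0.75 · (-0.451985) = 0.3390.

0.3390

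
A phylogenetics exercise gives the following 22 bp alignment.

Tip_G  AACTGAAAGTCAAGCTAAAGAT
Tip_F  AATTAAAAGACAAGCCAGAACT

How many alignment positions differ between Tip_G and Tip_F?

Differing sites — 3:C/T; 5:G/A; 10:T/A; 16:T/C; 18:A/G; 20:G/A; 21:A/C.
That gives 7 mismatches out of 22 aligned sites, so the Hamming distance is 7.

7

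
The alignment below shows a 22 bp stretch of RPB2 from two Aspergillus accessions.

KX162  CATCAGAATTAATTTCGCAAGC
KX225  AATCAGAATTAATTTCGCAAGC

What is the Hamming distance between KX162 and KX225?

1

A single mismatch occurs at site 1 (C→A).
That gives 1 mismatch out of 22 aligned sites, so the Hamming distance is 1.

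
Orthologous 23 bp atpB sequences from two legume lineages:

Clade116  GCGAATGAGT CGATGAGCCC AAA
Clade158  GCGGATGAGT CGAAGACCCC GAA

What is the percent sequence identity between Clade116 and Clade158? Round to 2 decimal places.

82.61%

The sequences differ at positions 4 (A/G), 14 (T/A), 17 (G/C), 21 (A/G).
19 of the 23 sites match, so the percent identity is 19/23 × 100 = 82.61%.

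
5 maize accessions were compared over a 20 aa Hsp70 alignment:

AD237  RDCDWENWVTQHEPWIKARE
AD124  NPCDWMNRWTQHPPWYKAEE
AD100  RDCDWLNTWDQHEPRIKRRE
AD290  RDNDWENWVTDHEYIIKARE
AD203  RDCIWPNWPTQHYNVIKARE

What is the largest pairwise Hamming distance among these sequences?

Pairwise Hamming distances:
  AD237 vs AD124: 8
  AD237 vs AD100: 6
  AD237 vs AD290: 4
  AD237 vs AD203: 6
  AD124 vs AD100: 10
  AD124 vs AD290: 12
  AD124 vs AD203: 11
  AD100 vs AD290: 9
  AD100 vs AD203: 9
  AD290 vs AD203: 8
The largest is 12, between AD124 and AD290.

12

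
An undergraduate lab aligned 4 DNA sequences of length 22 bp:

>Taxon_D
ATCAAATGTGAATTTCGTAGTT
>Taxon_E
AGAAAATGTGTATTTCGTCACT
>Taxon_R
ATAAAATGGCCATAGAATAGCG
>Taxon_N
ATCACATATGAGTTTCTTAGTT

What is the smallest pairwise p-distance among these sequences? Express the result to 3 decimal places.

Pairwise Hamming distances:
  Taxon_D vs Taxon_E: 6
  Taxon_D vs Taxon_R: 10
  Taxon_D vs Taxon_N: 4
  Taxon_E vs Taxon_R: 11
  Taxon_E vs Taxon_N: 10
  Taxon_R vs Taxon_N: 13
The smallest is 4 mismatches, between Taxon_D and Taxon_N; p = 4/22 = 0.182.

0.182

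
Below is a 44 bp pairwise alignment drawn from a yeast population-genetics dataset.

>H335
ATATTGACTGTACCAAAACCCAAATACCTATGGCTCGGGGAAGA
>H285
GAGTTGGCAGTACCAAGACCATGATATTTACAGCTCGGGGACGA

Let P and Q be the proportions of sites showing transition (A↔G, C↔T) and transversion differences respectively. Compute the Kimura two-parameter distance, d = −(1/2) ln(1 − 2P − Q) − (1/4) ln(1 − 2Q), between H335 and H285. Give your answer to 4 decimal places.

Mismatches occur at site 1 (A/G, transition), site 2 (T/A, transversion), site 3 (A/G, transition), site 7 (A/G, transition), site 9 (T/A, transversion), site 17 (A/G, transition), site 21 (C/A, transversion), site 22 (A/T, transversion), site 23 (A/G, transition), site 27 (C/T, transition), site 28 (C/T, transition), site 31 (T/C, transition), site 32 (G/A, transition), site 42 (A/C, transversion).
Of the 14 differences, 9 transitions and 5 transversions over 44 sites: P = 9/44 = 0.204545, Q = 5/44 = 0.113636.
d = −0.5·ln(0.477274) − 0.25·ln(0.772728) = −0.5·(-0.739665) − 0.25·(-0.257828) = 0.4343.

0.4343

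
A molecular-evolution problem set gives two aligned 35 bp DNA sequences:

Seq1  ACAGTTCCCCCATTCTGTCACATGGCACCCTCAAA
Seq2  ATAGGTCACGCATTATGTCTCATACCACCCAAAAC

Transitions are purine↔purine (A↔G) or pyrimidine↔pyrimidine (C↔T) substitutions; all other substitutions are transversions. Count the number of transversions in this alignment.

9

Differing sites — 2:C/T (Ti); 5:T/G (Tv); 8:C/A (Tv); 10:C/G (Tv); 15:C/A (Tv); 20:A/T (Tv); 24:G/A (Ti); 25:G/C (Tv); 31:T/A (Tv); 32:C/A (Tv); 35:A/C (Tv).
Of the 11 differences, 2 transitions and 9 transversions, so the answer is 9.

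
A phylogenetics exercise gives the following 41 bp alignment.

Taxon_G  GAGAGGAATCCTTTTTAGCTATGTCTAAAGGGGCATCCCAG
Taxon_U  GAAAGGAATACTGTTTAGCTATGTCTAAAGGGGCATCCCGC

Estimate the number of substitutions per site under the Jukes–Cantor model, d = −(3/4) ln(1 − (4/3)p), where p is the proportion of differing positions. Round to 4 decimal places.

Differing sites — 3:G/A; 10:C/A; 13:T/G; 40:A/G; 41:G/C.
p = 5/41 = 0.121951.
d = −0.75 · ln(1 − (4/3)·0.121951) = −0.75 · ln(0.837399) = −0.75 · (-0.177455) = 0.1331.

0.1331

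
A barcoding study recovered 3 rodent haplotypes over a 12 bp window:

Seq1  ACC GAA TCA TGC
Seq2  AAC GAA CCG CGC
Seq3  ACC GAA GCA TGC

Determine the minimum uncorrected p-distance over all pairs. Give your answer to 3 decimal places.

0.083

Pairwise Hamming distances:
  Seq1 vs Seq2: 4
  Seq1 vs Seq3: 1
  Seq2 vs Seq3: 4
The smallest is 1 mismatch, between Seq1 and Seq3; p = 1/12 = 0.083.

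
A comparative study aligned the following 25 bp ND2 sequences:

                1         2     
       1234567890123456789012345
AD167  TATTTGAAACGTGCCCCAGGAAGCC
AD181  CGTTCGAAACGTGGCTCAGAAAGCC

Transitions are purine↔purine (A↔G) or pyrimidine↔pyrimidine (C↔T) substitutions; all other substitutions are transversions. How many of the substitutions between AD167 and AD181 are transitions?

Differing sites — 1:T/C (Ti); 2:A/G (Ti); 5:T/C (Ti); 14:C/G (Tv); 16:C/T (Ti); 20:G/A (Ti).
Of the 6 differences, 5 transitions and 1 transversion, so the answer is 5.

5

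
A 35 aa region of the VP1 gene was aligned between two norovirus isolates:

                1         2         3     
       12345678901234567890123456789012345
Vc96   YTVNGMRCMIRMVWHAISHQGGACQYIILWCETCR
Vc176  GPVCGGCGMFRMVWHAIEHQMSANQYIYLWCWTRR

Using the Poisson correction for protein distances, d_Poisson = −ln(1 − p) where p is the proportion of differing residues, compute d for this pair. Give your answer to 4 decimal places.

0.5108

Mismatches occur at site 1 (Y↔G), site 2 (T↔P), site 4 (N↔C), site 6 (M↔G), site 7 (R↔C), site 8 (C↔G), site 10 (I↔F), site 18 (S↔E), site 21 (G↔M), site 22 (G↔S), site 24 (C↔N), site 28 (I↔Y), site 32 (E↔W), site 34 (C↔R).
p = 14/35 = 0.400000.
d = −ln(1 − 0.400000) = −ln(0.600000) = 0.5108.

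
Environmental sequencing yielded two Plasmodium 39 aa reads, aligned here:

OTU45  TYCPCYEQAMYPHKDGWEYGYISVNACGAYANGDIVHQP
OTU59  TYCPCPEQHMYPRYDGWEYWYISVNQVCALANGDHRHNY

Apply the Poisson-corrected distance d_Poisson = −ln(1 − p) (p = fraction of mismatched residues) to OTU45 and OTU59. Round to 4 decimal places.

0.4055

Mismatches occur at site 6 (Y/P), site 9 (A/H), site 13 (H/R), site 14 (K/Y), site 20 (G/W), site 26 (A/Q), site 27 (C/V), site 28 (G/C), site 30 (Y/L), site 35 (I/H), site 36 (V/R), site 38 (Q/N), site 39 (P/Y).
p = 13/39 = 0.333333.
d = −ln(1 − 0.333333) = −ln(0.666667) = 0.4055.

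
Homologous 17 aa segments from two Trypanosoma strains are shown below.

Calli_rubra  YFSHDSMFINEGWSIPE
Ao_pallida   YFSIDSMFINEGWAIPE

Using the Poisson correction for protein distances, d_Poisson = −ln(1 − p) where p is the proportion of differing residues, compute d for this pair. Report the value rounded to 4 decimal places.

Mismatches occur at site 4 (H↔I), site 14 (S↔A).
p = 2/17 = 0.117647.
d = −ln(1 − 0.117647) = −ln(0.882353) = 0.1252.

0.1252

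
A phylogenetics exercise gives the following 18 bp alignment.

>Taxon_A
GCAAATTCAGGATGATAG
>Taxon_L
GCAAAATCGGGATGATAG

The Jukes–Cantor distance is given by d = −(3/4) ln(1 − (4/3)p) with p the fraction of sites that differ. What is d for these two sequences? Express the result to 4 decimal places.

0.1203

Mismatches occur at site 6 (T↔A), site 9 (A↔G).
p = 2/18 = 0.111111.
d = −0.75 · ln(1 − (4/3)·0.111111) = −0.75 · ln(0.851852) = −0.75 · (-0.160342) = 0.1203.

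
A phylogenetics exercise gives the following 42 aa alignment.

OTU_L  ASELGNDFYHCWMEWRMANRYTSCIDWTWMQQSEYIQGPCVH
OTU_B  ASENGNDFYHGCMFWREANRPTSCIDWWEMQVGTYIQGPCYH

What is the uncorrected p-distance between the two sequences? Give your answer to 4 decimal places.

Mismatches occur at site 4 (L→N), site 11 (C→G), site 12 (W→C), site 14 (E→F), site 17 (M→E), site 21 (Y→P), site 28 (T→W), site 29 (W→E), site 32 (Q→V), site 33 (S→G), site 34 (E→T), site 41 (V→Y).
There are 12 differences over 42 sites, so p = 12/42 = 0.2857.

0.2857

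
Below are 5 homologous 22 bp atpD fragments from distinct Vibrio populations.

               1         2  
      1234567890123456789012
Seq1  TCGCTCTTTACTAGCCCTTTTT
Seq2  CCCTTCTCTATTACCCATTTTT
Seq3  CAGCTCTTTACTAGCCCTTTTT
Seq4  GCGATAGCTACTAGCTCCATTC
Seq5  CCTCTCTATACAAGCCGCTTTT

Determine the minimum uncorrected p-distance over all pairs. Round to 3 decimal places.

Pairwise Hamming distances:
  Seq1 vs Seq2: 7
  Seq1 vs Seq3: 2
  Seq1 vs Seq4: 9
  Seq1 vs Seq5: 6
  Seq2 vs Seq3: 7
  Seq2 vs Seq4: 12
  Seq2 vs Seq5: 8
  Seq3 vs Seq4: 10
  Seq3 vs Seq5: 6
  Seq4 vs Seq5: 11
The smallest is 2 mismatches, between Seq1 and Seq3; p = 2/22 = 0.091.

0.091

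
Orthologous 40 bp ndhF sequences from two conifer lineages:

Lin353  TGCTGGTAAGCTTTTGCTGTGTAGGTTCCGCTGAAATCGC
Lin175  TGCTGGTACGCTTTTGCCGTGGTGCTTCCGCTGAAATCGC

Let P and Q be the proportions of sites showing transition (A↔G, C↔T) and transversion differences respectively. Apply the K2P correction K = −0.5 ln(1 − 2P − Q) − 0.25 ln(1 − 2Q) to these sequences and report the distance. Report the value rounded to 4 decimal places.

0.1370

Differing sites — 9:A/C (Tv); 18:T/C (Ti); 22:T/G (Tv); 23:A/T (Tv); 25:G/C (Tv).
Of the 5 differences, 1 transition and 4 transversions over 40 sites: P = 1/40 = 0.025000, Q = 4/40 = 0.100000.
d = −0.5·ln(0.850000) − 0.25·ln(0.800000) = −0.5·(-0.162519) − 0.25·(-0.223144) = 0.1370.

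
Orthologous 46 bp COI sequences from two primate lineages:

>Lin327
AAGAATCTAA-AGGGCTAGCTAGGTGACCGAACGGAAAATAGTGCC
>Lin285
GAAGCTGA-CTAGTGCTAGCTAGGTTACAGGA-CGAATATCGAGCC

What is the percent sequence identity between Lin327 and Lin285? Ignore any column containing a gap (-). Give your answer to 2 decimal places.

65.12%

Excluding the 3 gap columns leaves 43 comparable sites.
Differing sites — 1:A/G; 3:G/A; 4:A/G; 5:A/C; 7:C/G; 8:T/A; 10:A/C; 14:G/T; 26:G/T; 29:C/A; 31:A/G; 34:G/C; 38:A/T; 41:A/C; 43:T/A.
28 of the 43 comparable sites match, so the percent identity is 28/43 × 100 = 65.12%.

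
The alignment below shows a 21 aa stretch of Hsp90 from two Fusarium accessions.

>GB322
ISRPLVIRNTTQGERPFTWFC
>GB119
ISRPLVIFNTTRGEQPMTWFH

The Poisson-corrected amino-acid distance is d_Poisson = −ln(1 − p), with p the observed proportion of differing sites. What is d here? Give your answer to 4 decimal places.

0.2719

Mismatches occur at site 8 (R/F), site 12 (Q/R), site 15 (R/Q), site 17 (F/M), site 21 (C/H).
p = 5/21 = 0.238095.
d = −ln(1 − 0.238095) = −ln(0.761905) = 0.2719.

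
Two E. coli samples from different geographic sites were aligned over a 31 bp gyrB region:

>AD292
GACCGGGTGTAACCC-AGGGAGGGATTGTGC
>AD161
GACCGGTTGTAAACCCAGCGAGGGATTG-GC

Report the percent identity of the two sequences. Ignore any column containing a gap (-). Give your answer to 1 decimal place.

89.7%

Excluding the 2 gap columns leaves 29 comparable sites.
The sequences differ at positions 7 (G/T), 13 (C/A), 19 (G/C).
26 of the 29 comparable sites match, so the percent identity is 26/29 × 100 = 89.7%.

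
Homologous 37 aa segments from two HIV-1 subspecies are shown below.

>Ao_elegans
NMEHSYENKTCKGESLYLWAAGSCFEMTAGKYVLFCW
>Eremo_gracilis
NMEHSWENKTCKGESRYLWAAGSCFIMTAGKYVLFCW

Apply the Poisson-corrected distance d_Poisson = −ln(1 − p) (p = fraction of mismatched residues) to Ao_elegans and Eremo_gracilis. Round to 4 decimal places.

0.0846

Mismatches occur at site 6 (Y/W), site 16 (L/R), site 26 (E/I).
p = 3/37 = 0.081081.
d = −ln(1 − 0.081081) = −ln(0.918919) = 0.0846.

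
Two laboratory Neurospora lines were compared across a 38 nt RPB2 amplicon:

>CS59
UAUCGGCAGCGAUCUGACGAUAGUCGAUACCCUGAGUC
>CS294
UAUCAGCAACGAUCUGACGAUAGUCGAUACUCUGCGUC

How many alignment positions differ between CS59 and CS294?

The sequences differ at positions 5 (G/A), 9 (G/A), 31 (C/U), 35 (A/C).
That gives 4 mismatches out of 38 aligned sites, so the Hamming distance is 4.

4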